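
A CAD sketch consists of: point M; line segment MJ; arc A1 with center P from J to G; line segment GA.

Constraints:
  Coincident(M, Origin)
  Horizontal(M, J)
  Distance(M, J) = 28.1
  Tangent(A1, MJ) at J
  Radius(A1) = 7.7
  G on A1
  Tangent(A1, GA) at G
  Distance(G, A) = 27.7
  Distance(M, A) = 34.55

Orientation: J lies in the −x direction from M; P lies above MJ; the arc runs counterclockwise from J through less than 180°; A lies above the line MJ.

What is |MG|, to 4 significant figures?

21.44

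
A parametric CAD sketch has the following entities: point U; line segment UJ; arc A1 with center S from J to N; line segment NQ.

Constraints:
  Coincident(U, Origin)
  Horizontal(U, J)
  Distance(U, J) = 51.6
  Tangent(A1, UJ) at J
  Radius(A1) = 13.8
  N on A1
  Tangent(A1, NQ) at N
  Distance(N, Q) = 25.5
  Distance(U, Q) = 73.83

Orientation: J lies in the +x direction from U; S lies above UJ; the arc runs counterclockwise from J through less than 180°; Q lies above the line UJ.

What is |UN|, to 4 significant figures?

67.15

Checks: |SN| = 13.80 ✓; ∠(SN, NQ) = 90.00° ✓; |NQ| = 25.50 ✓; |UQ| = 73.83 ✓.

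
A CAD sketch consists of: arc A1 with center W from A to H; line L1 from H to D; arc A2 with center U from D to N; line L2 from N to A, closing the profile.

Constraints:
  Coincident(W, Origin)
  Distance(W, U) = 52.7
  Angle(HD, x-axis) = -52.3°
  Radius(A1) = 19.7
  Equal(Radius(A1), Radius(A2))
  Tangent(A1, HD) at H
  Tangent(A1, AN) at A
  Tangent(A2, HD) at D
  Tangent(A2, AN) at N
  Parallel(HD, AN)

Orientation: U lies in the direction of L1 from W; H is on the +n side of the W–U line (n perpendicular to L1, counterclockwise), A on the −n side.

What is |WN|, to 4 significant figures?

56.26

The slot axis is L1's direction at -52.3°, so u = (cos -52.3°, sin -52.3°) = (0.6115, -0.7912) and n = (−sin -52.3°, cos -52.3°) = (0.7912, 0.6115). W is at the origin and U lies 52.7 along u from W, so U = 52.7·u = (32.23, -41.70). Tangency of A1 to both parallel lines with radius 19.7 puts H and A at W ± 19.7·n: H = (15.59, 12.05), A = (-15.59, -12.05). Equal radii place D and N the same way about U: D = U + 19.7·n = (47.81, -29.65), N = U − 19.7·n = (16.64, -53.74). Then |WN| = |N − W| = 56.26.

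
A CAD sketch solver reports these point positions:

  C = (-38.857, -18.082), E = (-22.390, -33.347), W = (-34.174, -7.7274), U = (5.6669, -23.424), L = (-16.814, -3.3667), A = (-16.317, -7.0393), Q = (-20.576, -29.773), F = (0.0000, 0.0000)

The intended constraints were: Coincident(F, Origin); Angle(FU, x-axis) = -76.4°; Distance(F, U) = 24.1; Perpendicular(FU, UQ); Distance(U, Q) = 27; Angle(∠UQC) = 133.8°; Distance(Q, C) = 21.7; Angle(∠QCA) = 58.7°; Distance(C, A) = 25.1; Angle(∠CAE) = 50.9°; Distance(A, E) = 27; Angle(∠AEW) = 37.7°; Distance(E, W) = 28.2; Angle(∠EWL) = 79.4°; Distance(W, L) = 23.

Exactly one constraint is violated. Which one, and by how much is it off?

Distance(W, L) = 23 — off by 5.10.

F = (0.00, 0.00) ✓; FU at -76.40° ✓; |FU| = 24.10 ✓; ∠(FU, UQ) = 90.00° ✓; |UQ| = 27.00 ✓; ∠UQC = 133.8° ✓; |QC| = 21.70 ✓; ∠QCA = 58.70° ✓; |CA| = 25.10 ✓; ∠CAE = 50.90° ✓; |AE| = 27.00 ✓; ∠AEW = 37.70° ✓; |EW| = 28.20 ✓; ∠EWL = 79.40° ✓; |WL| = 17.90 ✗.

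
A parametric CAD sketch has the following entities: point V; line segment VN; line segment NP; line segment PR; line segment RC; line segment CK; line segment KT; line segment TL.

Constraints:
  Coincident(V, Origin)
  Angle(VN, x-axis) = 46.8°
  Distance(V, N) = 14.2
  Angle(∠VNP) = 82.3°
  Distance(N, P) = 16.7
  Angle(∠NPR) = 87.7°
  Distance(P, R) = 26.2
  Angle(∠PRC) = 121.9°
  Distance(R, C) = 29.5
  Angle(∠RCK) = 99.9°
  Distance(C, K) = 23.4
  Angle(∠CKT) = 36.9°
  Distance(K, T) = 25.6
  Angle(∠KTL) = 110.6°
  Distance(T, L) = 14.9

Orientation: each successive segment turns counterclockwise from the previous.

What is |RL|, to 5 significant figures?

22.171

V is at the origin; VN runs at 46.8° with length 14.2, so N = (9.7206, 10.351). ∠VNP = 82.3° gives NP at 144.50° from the x-axis; with |NP| = 16.7, P = (-3.8752, 20.049). ∠NPR = 87.7° gives PR at -123.20° from the x-axis; with |PR| = 26.2, R = (-18.221, -1.8741). ∠PRC = 121.9° gives RC at -65.100° from the x-axis; with |RC| = 29.5, C = (-5.8008, -28.632). ∠RCK = 99.9° gives CK at 15.000° from the x-axis; with |CK| = 23.4, K = (16.802, -22.576). ∠CKT = 36.9° gives KT at 158.10° from the x-axis; with |KT| = 25.6, T = (-6.9507, -13.027). ∠KTL = 110.6° gives TL at -132.50° from the x-axis; with |TL| = 14.9, L = (-17.017, -24.013). Then |RL| = |L − R| = 22.171.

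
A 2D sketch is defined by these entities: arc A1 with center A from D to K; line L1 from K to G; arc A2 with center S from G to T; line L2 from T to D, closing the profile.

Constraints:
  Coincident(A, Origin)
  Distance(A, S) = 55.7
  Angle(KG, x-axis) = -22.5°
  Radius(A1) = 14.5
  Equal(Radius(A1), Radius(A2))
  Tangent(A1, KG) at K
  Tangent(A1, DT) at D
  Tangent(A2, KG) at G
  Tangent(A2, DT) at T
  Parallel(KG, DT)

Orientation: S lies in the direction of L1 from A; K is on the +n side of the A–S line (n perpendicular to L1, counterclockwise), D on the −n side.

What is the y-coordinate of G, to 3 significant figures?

-7.92

The slot axis is L1's direction at -22.5°, so u = (cos -22.5°, sin -22.5°) = (0.924, -0.383) and n = (−sin -22.5°, cos -22.5°) = (0.383, 0.924). A is at the origin and S lies 55.7 along u from A, so S = 55.7·u = (51.5, -21.3). Tangency of A1 to both parallel lines with radius 14.5 puts K and D at A ± 14.5·n: K = (5.55, 13.4), D = (-5.55, -13.4). Equal radii place G and T the same way about S: G = S + 14.5·n = (57.0, -7.92), T = S − 14.5·n = (45.9, -34.7). So G.y = -7.92.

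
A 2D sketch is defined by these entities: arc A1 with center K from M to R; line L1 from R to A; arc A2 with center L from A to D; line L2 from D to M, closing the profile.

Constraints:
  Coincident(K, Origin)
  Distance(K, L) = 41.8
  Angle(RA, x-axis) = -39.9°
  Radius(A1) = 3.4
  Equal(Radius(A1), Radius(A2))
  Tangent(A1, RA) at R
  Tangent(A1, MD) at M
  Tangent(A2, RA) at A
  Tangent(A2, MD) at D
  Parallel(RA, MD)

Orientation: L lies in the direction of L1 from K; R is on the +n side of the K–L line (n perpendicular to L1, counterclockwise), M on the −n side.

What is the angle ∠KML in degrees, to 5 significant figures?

85.350°

The slot axis is L1's direction at -39.9°, so u = (cos -39.9°, sin -39.9°) = (0.76717, -0.64145) and n = (−sin -39.9°, cos -39.9°) = (0.64145, 0.76717). K is at the origin and L lies 41.8 along u from K, so L = 41.8·u = (32.068, -26.813). Tangency of A1 to both parallel lines with radius 3.4 puts R and M at K ± 3.4·n: R = (2.1809, 2.6084), M = (-2.1809, -2.6084). Then cos ∠KML = MK·ML / (|MK||ML|), giving 85.350°.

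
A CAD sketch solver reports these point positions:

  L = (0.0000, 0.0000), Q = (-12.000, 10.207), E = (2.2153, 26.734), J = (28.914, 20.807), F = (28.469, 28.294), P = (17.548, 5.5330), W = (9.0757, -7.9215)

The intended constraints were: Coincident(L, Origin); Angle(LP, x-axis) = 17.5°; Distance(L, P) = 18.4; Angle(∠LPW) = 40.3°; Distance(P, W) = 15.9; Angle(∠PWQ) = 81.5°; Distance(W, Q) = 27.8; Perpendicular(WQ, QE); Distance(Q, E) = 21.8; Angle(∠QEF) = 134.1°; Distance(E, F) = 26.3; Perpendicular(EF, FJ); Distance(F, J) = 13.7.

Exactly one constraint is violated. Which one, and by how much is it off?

Distance(F, J) = 13.7 — off by 6.20.

L = (0.00, 0.00) ✓; LP at 17.50° ✓; |LP| = 18.40 ✓; ∠LPW = 40.30° ✓; |PW| = 15.90 ✓; ∠PWQ = 81.50° ✓; |WQ| = 27.80 ✓; ∠(WQ, QE) = 90.00° ✓; |QE| = 21.80 ✓; ∠QEF = 134.1° ✓; |EF| = 26.30 ✓; ∠(EF, FJ) = 90.00° ✓; |FJ| = 7.500 ✗.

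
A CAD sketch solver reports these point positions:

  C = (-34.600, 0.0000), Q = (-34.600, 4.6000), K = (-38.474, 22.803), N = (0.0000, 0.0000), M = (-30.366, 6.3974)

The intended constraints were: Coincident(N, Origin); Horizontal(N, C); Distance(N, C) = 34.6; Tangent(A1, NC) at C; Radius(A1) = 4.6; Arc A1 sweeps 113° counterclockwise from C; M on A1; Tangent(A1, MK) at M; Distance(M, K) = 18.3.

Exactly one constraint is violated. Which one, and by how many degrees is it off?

Tangent(A1, MK) at M — off by 3.30°.

N = (0.00, 0.00) ✓; N.y = 0.00, C.y = 0.00 ✓; |NC| = 34.60 ✓; ∠(QC, CN) = 90.00° ✓; |QC| = 4.600 ✓; bearing(Q→M) − bearing(Q→C) = 113.0° ✓; |QM| = 4.600 ✓; ∠(QM, MK) = 86.70° ✗; |MK| = 18.30 ✓.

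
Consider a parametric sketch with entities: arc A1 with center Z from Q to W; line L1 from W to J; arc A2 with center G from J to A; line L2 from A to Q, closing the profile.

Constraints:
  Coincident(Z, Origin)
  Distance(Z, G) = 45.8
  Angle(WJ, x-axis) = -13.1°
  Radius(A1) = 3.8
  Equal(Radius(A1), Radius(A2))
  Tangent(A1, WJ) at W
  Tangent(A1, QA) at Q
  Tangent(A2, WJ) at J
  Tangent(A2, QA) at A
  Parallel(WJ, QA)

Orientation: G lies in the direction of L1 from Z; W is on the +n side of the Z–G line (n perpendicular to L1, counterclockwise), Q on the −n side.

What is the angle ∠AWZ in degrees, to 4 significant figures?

80.58°

The slot axis is L1's direction at -13.1°, so u = (cos -13.1°, sin -13.1°) = (0.9740, -0.2267) and n = (−sin -13.1°, cos -13.1°) = (0.2267, 0.9740). Z is at the origin and G lies 45.8 along u from Z, so G = 45.8·u = (44.61, -10.38). Tangency of A1 to both parallel lines with radius 3.8 puts W and Q at Z ± 3.8·n: W = (0.8613, 3.701), Q = (-0.8613, -3.701). Equal radii place J and A the same way about G: J = G + 3.8·n = (45.47, -6.680), A = G − 3.8·n = (43.75, -14.08). Then cos ∠AWZ = WA·WZ / (|WA||WZ|), giving 80.58°.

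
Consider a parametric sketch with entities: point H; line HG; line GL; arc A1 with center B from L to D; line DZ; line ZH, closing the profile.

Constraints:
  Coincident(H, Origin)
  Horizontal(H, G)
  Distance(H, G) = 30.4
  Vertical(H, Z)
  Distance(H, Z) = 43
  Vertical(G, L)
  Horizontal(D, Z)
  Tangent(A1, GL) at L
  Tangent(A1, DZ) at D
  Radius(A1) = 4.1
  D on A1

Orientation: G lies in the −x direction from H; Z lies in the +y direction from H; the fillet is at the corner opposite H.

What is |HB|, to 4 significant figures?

46.96

H and Z share the same x with |HZ| = 43.0 and Z on the +y side, so Z = (0.000, 43.00). The virtual corner opposite H is at (-30.40, 43.00). Tangency of A1 to GL means the radius BL is perpendicular to GL and the tangent condition forces BD to be normal to DZ, with radius 4.1, so the center B sits 4.1 in from both sides at B = (-26.30, 38.90). Then |HB| = |B − H| = 46.96.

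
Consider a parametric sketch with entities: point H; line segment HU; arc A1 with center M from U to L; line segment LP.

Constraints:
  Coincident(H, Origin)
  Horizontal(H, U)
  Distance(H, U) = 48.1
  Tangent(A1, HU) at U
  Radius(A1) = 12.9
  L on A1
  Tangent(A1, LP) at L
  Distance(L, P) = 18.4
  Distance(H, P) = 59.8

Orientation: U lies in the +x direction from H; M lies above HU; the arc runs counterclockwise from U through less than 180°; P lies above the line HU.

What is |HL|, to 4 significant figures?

62.10

Checks: |ML| = 12.90 ✓; ∠(ML, LP) = 90.00° ✓; |LP| = 18.40 ✓; |HP| = 59.80 ✓.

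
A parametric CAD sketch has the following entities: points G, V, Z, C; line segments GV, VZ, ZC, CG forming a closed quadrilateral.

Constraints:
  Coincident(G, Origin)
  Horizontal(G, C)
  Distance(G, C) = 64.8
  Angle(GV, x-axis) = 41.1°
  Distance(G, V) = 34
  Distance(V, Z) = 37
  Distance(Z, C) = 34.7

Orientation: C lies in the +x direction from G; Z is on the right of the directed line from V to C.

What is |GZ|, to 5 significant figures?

35.817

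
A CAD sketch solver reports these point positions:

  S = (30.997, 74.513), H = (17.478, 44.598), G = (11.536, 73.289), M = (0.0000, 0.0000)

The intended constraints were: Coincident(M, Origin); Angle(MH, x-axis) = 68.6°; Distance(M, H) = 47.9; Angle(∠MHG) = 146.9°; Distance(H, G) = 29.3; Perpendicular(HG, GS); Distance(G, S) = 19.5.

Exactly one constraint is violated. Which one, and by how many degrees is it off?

Perpendicular(HG, GS) — off by 8.10°.

M = (0.00, 0.00) ✓; MH at 68.60° ✓; |MH| = 47.90 ✓; ∠MHG = 146.9° ✓; |HG| = 29.30 ✓; ∠(HG, GS) = 98.10° ✗; |GS| = 19.50 ✓.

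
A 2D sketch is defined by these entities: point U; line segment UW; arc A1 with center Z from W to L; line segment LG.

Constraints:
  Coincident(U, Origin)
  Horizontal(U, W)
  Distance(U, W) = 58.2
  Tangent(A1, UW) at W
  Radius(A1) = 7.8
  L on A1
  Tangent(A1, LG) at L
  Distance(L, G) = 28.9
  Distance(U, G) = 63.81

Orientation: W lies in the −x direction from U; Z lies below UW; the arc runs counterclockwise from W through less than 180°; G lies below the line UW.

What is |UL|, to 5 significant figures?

66.122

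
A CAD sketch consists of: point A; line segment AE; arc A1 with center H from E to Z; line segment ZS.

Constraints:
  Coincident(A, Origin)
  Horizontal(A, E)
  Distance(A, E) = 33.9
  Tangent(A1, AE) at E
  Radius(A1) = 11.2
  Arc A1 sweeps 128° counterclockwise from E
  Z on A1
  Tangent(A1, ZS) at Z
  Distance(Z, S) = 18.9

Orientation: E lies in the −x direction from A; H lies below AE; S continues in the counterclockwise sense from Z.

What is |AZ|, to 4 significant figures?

46.40

A1 meets AE tangentially, so HE is at right angles to AE, so H = E + (0, -11.2) = (-33.90, -11.20). On A1, E sits at bearing 90° from H; a 128° counterclockwise sweep puts Z at bearing 218°, so Z = H + 11.2·(cos 218°, sin 218°) = (-42.73, -18.10). Then |AZ| = |Z − A| = 46.40.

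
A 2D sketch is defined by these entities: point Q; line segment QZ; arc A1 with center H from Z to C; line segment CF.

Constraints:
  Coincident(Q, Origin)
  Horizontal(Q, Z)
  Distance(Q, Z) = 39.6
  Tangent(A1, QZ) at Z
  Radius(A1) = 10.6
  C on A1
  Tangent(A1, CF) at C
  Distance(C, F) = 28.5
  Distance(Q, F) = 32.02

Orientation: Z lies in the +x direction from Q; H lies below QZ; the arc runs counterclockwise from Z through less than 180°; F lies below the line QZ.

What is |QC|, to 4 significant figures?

31.16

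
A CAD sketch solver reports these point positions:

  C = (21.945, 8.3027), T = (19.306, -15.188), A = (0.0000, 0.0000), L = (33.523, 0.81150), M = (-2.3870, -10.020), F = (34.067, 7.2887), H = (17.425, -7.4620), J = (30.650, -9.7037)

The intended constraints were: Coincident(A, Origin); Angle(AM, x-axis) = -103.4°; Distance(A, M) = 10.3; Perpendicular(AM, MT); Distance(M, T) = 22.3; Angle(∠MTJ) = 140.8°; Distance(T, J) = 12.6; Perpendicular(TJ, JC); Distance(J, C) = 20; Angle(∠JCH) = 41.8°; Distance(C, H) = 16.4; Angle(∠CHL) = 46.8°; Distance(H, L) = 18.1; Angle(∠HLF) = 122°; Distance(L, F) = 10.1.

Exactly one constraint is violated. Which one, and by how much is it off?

Distance(L, F) = 10.1 — off by 3.60.

A = (0.00, 0.00) ✓; AM at -103.4° ✓; |AM| = 10.30 ✓; ∠(AM, MT) = 90.00° ✓; |MT| = 22.30 ✓; ∠MTJ = 140.8° ✓; |TJ| = 12.60 ✓; ∠(TJ, JC) = 90.00° ✓; |JC| = 20.00 ✓; ∠JCH = 41.80° ✓; |CH| = 16.40 ✓; ∠CHL = 46.80° ✓; |HL| = 18.10 ✓; ∠HLF = 122.0° ✓; |LF| = 6.500 ✗.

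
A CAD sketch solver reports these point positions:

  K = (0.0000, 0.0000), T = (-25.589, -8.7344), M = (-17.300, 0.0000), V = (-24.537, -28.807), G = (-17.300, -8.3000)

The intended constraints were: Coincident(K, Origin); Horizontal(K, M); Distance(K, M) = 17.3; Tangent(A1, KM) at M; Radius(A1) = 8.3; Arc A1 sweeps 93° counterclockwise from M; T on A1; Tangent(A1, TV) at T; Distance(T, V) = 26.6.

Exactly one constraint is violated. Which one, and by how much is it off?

Distance(T, V) = 26.6 — off by 6.50.

K = (0.00, 0.00) ✓; K.y = 0.00, M.y = 0.00 ✓; |KM| = 17.30 ✓; ∠(GM, MK) = 90.00° ✓; |GM| = 8.300 ✓; bearing(G→T) − bearing(G→M) = 93.00° ✓; |GT| = 8.300 ✓; ∠(GT, TV) = 90.00° ✓; |TV| = 20.10 ✗.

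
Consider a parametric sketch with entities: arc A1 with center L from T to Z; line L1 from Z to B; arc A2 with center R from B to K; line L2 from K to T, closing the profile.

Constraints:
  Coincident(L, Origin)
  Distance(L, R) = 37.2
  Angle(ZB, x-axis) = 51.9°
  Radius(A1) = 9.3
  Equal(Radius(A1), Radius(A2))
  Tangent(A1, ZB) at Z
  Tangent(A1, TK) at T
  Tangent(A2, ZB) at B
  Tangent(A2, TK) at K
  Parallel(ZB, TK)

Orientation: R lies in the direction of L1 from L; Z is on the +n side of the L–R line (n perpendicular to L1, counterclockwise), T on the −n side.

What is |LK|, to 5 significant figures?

38.345

Tangency of A1 to both parallel lines with radius 9.3 puts Z and T at L ± 9.3·n: Z = (-7.3185, 5.7384), T = (7.3185, -5.7384). Equal radii place B and K the same way about R: B = R + 9.3·n = (15.635, 35.012), K = R − 9.3·n = (30.272, 23.536). Then |LK| = |K − L| = 38.345.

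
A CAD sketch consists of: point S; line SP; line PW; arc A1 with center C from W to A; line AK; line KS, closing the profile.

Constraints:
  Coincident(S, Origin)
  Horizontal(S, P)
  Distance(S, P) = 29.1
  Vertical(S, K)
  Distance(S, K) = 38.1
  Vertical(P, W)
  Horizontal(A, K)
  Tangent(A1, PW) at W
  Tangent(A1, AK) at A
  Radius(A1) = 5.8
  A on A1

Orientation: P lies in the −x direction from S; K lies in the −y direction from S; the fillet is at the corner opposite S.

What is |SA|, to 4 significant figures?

44.66

S is at the origin; S and P share the same y with |SP| = 29.1 and P on the −x side, so P = (-29.10, 0.000). SK is vertical with |SK| = 38.1 and K on the −y side, so K = (0.000, -38.10). The virtual corner opposite S is at (-29.10, -38.10). Tangency of A1 to PW means the radius CW is perpendicular to PW and tangency of A1 to AK means the radius CA is perpendicular to AK, with radius 5.8, so the center C sits 5.8 in from both sides at C = (-23.30, -32.30). That places the tangent points at W = (-29.10, -32.30) on PW and A = (-23.30, -38.10) on AK. Then |SA| = |A − S| = 44.66.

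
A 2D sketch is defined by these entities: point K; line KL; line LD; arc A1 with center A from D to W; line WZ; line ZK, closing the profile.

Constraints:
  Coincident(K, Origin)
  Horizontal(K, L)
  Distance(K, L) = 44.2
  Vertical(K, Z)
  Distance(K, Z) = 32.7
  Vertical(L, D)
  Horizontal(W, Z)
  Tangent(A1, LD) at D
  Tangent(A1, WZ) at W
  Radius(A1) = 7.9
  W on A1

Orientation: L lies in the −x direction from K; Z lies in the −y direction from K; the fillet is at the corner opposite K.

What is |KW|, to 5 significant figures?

48.857

K is at the origin; K and L share the same y with |KL| = 44.2 and L on the −x side, so L = (-44.200, 0.0000). K and Z share the same x with |KZ| = 32.7 and Z on the −y side, so Z = (0.0000, -32.700). The virtual corner opposite K is at (-44.200, -32.700). A1 meets LD tangentially, so AD is at right angles to LD and tangency of A1 to WZ means the radius AW is perpendicular to WZ, with radius 7.9, so the center A sits 7.9 in from both sides at A = (-36.300, -24.800). That places the tangent points at D = (-44.200, -24.800) on LD and W = (-36.300, -32.700) on WZ. Then |KW| = |W − K| = 48.857.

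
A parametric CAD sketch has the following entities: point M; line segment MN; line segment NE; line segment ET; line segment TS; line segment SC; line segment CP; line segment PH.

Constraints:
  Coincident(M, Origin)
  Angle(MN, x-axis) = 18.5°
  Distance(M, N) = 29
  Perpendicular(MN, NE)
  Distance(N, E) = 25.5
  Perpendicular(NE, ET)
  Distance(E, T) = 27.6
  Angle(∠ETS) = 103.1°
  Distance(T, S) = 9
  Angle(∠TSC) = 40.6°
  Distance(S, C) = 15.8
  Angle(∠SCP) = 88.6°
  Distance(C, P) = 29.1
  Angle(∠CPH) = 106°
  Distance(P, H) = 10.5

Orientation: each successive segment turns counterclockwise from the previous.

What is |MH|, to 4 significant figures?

47.80

∠SCP = 88.6° gives CP at 146.2° from the x-axis; with |CP| = 29.1, P = (-20.99, 44.77). ∠CPH = 106.0° gives PH at -139.8° from the x-axis; with |PH| = 10.5, H = (-29.01, 37.99). Then |MH| = |H − M| = 47.80.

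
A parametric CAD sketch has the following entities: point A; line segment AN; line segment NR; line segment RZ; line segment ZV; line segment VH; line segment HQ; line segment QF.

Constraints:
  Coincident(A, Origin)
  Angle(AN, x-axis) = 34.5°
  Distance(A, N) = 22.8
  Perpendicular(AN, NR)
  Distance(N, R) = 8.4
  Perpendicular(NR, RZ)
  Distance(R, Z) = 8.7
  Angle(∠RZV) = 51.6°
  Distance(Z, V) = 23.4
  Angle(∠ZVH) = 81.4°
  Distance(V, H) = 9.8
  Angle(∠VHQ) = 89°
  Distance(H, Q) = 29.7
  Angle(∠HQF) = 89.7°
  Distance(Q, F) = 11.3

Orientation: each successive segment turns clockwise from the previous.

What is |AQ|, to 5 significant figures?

21.632

A is at the origin; AN runs at 34.5° with length 22.8, so N = (18.790, 12.914). AN ⟂ NR, so NR runs at -55.500°; with |NR| = 8.4, R = (23.548, 5.9914). NR is perpendicular to RZ, so RZ runs at -145.50°; with |RZ| = 8.7, Z = (16.378, 1.0637). ∠RZV = 51.6° gives ZV at 86.100° from the x-axis; with |ZV| = 23.4, V = (17.970, 24.409). ∠ZVH = 81.4° gives VH at -12.500° from the x-axis; with |VH| = 9.8, H = (27.537, 22.288). ∠VHQ = 89.0° gives HQ at -103.50° from the x-axis; with |HQ| = 29.7, Q = (20.604, -6.5910). Then |AQ| = |Q − A| = 21.632.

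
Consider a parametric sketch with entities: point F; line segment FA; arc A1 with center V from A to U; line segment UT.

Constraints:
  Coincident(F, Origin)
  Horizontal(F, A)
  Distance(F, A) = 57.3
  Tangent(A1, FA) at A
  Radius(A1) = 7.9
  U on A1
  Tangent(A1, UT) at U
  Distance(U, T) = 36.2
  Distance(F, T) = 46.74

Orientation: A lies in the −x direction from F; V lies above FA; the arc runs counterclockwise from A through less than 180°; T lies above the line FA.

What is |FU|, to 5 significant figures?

50.722

Checks: ∠(VA, AF) = 90.00° ✓; |VU| = 7.900 ✓; ∠(VU, UT) = 90.00° ✓; |UT| = 36.20 ✓; |FT| = 46.74 ✓.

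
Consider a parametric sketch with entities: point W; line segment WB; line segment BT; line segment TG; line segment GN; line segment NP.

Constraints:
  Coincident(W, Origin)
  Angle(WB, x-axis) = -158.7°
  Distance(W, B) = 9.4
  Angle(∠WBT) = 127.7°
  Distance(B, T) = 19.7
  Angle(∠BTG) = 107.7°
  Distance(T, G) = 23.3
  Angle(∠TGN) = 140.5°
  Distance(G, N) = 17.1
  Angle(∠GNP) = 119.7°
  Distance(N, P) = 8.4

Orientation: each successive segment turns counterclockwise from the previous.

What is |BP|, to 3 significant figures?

41.1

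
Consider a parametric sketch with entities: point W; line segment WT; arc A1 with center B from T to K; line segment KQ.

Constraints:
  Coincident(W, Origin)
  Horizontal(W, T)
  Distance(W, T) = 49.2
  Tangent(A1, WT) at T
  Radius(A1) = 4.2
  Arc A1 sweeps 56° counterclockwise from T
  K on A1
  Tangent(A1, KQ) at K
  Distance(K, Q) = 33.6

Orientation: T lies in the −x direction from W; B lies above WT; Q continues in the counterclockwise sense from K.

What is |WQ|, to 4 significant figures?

40.10

W is at the origin; W and T share the same y with |WT| = 49.2 and T on the −x side, so T = (-49.20, 0.000). A1 meets WT tangentially, so BT is at right angles to WT, so B = T + (0, 4.2) = (-49.20, 4.200). On A1, T sits at bearing -90° from B; a 56° counterclockwise sweep puts K at bearing -34°, so K = B + 4.2·(cos -34°, sin -34°) = (-45.72, 1.851). Tangency of A1 to KQ means the radius BK is perpendicular to KQ, so KQ runs along (−sin -34°, cos -34°); with |KQ| = 33.6, Q = (-26.93, 29.71). Then |WQ| = |Q − W| = 40.10.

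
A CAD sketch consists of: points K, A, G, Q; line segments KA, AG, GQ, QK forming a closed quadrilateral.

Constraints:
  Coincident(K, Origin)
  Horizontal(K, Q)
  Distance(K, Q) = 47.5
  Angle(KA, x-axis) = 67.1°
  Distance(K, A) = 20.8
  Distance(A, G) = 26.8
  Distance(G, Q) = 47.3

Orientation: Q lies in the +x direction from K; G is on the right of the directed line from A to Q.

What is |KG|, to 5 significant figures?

6.6211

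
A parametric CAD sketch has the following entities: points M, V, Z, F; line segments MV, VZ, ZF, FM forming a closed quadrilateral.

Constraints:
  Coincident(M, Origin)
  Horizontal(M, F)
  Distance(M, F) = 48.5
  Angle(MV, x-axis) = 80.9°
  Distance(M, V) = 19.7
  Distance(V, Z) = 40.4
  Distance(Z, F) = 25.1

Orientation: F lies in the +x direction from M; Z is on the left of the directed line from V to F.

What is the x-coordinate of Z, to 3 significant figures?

43.2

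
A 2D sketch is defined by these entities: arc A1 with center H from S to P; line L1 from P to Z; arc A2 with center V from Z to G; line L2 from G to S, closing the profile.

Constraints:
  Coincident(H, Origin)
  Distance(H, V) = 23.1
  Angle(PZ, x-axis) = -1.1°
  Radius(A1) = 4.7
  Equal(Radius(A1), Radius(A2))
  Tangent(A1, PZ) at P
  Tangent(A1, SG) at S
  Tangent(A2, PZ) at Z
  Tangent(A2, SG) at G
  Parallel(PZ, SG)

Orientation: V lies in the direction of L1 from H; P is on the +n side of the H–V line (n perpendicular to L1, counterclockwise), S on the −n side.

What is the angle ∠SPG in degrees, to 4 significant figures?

67.86°

Tangency of A1 to both parallel lines with radius 4.7 puts P and S at H ± 4.7·n: P = (0.09023, 4.699), S = (-0.09023, -4.699). Equal radii place Z and G the same way about V: Z = V + 4.7·n = (23.19, 4.256), G = V − 4.7·n = (23.01, -5.143). Then cos ∠SPG = PS·PG / (|PS||PG|), giving 67.86°.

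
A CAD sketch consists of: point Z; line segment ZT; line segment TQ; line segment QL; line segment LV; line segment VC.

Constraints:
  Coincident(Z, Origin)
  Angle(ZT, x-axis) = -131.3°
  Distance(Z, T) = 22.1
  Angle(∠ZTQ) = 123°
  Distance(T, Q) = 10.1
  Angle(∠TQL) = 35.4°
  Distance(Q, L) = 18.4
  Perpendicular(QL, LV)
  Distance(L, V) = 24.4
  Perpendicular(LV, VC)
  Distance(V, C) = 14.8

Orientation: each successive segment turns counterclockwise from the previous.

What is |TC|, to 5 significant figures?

19.119

QL ⟂ LV, so LV runs at 160.30°; with |LV| = 24.4, V = (-28.622, -0.77794). The perpendicularity gives VC at right angles to LV, so VC runs at -109.70°; with |VC| = 14.8, C = (-33.611, -14.712). Then |TC| = |C − T| = 19.119.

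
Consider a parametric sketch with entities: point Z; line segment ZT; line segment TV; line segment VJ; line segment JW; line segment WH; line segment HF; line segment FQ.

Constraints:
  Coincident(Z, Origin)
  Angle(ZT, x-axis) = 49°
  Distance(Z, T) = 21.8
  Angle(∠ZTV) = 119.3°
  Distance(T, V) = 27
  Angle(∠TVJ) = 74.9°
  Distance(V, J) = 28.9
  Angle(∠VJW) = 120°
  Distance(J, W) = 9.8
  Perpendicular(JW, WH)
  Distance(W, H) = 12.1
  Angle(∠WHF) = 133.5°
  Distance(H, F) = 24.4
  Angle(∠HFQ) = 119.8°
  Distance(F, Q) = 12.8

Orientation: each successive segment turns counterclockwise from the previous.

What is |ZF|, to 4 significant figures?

36.94

Z is at the origin; ZT runs at 49.0° with length 21.8, so T = (14.30, 16.45). ∠ZTV = 119.3° gives TV at 109.7° from the x-axis; with |TV| = 27.0, V = (5.201, 41.87). ∠TVJ = 74.9° gives VJ at -145.2° from the x-axis; with |VJ| = 28.9, J = (-18.53, 25.38). ∠VJW = 120.0° gives JW at -85.20° from the x-axis; with |JW| = 9.8, W = (-17.71, 15.61). JW is perpendicular to WH, so WH runs at 4.800°; with |WH| = 12.1, H = (-5.653, 16.63). ∠WHF = 133.5° gives HF at 51.30° from the x-axis; with |HF| = 24.4, F = (9.603, 35.67). Then |ZF| = |F − Z| = 36.94.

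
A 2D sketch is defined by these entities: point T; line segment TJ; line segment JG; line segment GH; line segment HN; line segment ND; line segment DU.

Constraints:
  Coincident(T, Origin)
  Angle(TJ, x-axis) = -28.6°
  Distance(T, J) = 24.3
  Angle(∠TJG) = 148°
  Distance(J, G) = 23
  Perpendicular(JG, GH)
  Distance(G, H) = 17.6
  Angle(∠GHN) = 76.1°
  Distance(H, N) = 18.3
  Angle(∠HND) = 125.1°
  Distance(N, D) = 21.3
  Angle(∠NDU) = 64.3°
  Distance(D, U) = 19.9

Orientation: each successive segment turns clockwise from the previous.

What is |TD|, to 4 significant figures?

26.66

∠GHN = 76.1° gives HN at 105.5° from the x-axis; with |HN| = 18.3, N = (12.40, -22.68). ∠HND = 125.1° gives ND at 50.60° from the x-axis; with |ND| = 21.3, D = (25.92, -6.216). Then |TD| = |D − T| = 26.66.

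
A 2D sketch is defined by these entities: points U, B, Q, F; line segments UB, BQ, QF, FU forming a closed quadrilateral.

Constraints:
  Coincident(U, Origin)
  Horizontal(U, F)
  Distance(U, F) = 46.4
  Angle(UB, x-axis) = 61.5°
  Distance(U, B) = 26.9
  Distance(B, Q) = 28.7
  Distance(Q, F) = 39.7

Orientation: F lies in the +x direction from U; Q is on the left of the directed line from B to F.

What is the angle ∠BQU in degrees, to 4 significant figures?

14.49°

U is at the origin; U and F share the same y with |UF| = 46.4 and F in +x, so F = (46.4, 0). UB runs at 61.5° with |UB| = 26.9, so B = (12.84, 23.64). Q is determined by |BQ| = 28.7 and |QF| = 39.7 together: it lies at the intersection of circle(B, 28.7) and circle(F, 39.7). With |BF| = 41.05, the foot of the radical line on BF is 11.36 from B and the perpendicular offset is √(28.7² − 11.36²) = 26.35. Taking the left-of-BF solution: Q = (37.30, 38.64).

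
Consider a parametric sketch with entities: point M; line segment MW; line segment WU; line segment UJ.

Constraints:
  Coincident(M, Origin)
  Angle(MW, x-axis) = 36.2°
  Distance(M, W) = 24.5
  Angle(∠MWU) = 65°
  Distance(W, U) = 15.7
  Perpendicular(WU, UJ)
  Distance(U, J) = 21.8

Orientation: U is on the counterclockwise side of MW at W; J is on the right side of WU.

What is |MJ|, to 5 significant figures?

44.328

M is at the origin; MW runs at 36.2° with length 24.5, so W = 24.5·(cos 36.2°, sin 36.2°) = (19.771, 14.470). ∠MWU = 65.0°, so WU runs at 36.2° + (180° − 65.0°) = 151.20° from the x-axis; with |WU| = 15.7, U = W + 15.7·(cos 151.20°, sin 151.20°) = (6.0125, 22.033). WU is perpendicular to UJ; with |UJ| = 21.8 on the right of WU, J = U + 21.8·(0.48175, 0.87631) = (16.515, 41.137). Then |MJ| = |J − M| = 44.328.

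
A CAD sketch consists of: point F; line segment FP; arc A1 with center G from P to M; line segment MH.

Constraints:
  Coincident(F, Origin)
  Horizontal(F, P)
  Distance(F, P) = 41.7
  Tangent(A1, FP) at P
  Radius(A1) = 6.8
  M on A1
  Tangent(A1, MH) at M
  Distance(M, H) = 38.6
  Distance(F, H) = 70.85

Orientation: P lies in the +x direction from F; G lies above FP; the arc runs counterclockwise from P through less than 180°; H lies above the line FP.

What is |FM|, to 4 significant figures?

48.67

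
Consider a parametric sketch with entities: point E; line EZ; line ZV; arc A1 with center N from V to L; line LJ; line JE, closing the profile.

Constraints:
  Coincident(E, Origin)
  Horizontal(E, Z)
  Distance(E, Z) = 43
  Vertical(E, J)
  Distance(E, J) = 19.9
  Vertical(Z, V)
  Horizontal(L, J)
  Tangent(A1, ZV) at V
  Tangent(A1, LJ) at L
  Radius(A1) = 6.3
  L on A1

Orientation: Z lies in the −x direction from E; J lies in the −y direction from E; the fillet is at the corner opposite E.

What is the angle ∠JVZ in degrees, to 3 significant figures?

98.3°

E is at the origin; E and Z share the same y with |EZ| = 43.0 and Z on the −x side, so Z = (-43.0, 0.00). EJ is vertical with |EJ| = 19.9 and J on the −y side, so J = (0.00, -19.9). The virtual corner opposite E is at (-43.0, -19.9). Since A1 is tangent to ZV there, NV ⟂ ZV and A1 meets LJ tangentially, so NL is at right angles to LJ, with radius 6.3, so the center N sits 6.3 in from both sides at N = (-36.7, -13.6). That places the tangent points at V = (-43.0, -13.6) on ZV and L = (-36.7, -19.9) on LJ. Then cos ∠JVZ = VJ·VZ / (|VJ||VZ|), giving 98.3°.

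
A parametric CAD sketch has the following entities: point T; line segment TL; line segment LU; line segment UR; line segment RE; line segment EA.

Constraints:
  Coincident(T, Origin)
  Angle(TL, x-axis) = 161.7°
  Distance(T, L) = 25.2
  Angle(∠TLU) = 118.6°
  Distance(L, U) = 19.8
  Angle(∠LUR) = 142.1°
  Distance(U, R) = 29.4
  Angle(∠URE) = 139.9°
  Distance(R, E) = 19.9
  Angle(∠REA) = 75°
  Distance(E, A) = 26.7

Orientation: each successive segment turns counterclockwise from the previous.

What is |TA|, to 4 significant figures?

35.42

T is at the origin; TL runs at 161.7° with length 25.2, so L = (-23.93, 7.913). ∠TLU = 118.6° gives LU at -136.9° from the x-axis; with |LU| = 19.8, U = (-38.38, -5.616). ∠LUR = 142.1° gives UR at -99.00° from the x-axis; with |UR| = 29.4, R = (-42.98, -34.65). ∠URE = 139.9° gives RE at -58.90° from the x-axis; with |RE| = 19.9, E = (-32.70, -51.69). ∠REA = 75.0° gives EA at 46.10° from the x-axis; with |EA| = 26.7, A = (-14.19, -32.46). Then |TA| = |A − T| = 35.42.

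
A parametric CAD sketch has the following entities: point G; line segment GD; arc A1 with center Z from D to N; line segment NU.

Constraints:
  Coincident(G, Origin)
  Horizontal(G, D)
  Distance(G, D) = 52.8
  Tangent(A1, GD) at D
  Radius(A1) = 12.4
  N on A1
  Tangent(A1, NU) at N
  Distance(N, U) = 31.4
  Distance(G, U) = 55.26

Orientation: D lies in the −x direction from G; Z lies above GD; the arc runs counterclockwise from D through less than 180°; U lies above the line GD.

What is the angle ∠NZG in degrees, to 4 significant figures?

5.252°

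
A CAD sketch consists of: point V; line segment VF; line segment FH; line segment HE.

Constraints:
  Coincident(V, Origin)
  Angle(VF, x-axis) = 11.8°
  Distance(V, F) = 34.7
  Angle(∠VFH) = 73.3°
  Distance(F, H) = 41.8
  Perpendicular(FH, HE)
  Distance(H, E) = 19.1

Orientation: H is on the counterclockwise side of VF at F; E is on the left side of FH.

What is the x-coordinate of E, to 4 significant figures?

-2.764

V is at the origin; VF runs at 11.8° with length 34.7, so F = 34.7·(cos 11.8°, sin 11.8°) = (33.97, 7.096). ∠VFH = 73.3°, so FH runs at 11.8° + (180° − 73.3°) = 118.5° from the x-axis; with |FH| = 41.8, H = F + 41.8·(cos 118.5°, sin 118.5°) = (14.02, 43.83). FH is perpendicular to HE; with |HE| = 19.1 on the left of FH, E = H + 19.1·(-0.8788, -0.4772) = (-2.764, 34.72). So E.x = -2.764.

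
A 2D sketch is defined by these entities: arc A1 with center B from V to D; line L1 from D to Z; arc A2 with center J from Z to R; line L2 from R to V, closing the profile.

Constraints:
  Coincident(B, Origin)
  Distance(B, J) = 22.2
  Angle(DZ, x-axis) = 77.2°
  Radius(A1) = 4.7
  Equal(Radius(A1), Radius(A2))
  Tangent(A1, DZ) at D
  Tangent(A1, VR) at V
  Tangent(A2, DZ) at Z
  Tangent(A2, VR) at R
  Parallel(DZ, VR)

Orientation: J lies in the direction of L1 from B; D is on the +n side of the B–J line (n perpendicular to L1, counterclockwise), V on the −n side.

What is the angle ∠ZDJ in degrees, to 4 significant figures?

11.95°

The slot axis is L1's direction at 77.2°, so u = (cos 77.2°, sin 77.2°) = (0.2215, 0.9751) and n = (−sin 77.2°, cos 77.2°) = (-0.9751, 0.2215). B is at the origin and J lies 22.2 along u from B, so J = 22.2·u = (4.918, 21.65). Tangency of A1 to both parallel lines with radius 4.7 puts D and V at B ± 4.7·n: D = (-4.583, 1.041), V = (4.583, -1.041). Equal radii place Z and R the same way about J: Z = J + 4.7·n = (0.3352, 22.69), R = J − 4.7·n = (9.502, 20.61). Then cos ∠ZDJ = DZ·DJ / (|DZ||DJ|), giving 11.95°.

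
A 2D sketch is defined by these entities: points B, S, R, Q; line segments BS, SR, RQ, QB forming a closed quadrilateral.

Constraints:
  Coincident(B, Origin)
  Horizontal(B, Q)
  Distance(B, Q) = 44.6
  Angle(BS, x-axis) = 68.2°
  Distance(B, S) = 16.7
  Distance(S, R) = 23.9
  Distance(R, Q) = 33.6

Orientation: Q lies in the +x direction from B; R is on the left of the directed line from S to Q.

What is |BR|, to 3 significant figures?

38.7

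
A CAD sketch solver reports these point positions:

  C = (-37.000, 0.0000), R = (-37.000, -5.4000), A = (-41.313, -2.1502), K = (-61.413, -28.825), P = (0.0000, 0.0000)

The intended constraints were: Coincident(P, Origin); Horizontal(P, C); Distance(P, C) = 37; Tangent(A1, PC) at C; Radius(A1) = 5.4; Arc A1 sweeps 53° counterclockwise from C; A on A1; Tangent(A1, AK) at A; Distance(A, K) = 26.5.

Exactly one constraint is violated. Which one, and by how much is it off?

Distance(A, K) = 26.5 — off by 6.90.

P = (0.00, 0.00) ✓; P.y = 0.00, C.y = 0.00 ✓; |PC| = 37.00 ✓; ∠(RC, CP) = 90.00° ✓; |RC| = 5.400 ✓; bearing(R→A) − bearing(R→C) = 53.00° ✓; |RA| = 5.400 ✓; ∠(RA, AK) = 90.00° ✓; |AK| = 33.40 ✗.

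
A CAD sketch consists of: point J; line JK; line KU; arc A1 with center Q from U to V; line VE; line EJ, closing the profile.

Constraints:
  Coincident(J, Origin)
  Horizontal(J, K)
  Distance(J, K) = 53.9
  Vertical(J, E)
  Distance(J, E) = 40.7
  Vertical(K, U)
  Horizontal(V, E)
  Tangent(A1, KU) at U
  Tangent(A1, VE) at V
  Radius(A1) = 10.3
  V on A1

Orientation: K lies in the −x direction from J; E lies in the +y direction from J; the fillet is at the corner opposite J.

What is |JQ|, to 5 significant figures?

53.152

JE is vertical with |JE| = 40.7 and E on the +y side, so E = (0.0000, 40.700). The virtual corner opposite J is at (-53.900, 40.700). Tangency of A1 to KU means the radius QU is perpendicular to KU and tangency of A1 to VE means the radius QV is perpendicular to VE, with radius 10.3, so the center Q sits 10.3 in from both sides at Q = (-43.600, 30.400). Then |JQ| = |Q − J| = 53.152.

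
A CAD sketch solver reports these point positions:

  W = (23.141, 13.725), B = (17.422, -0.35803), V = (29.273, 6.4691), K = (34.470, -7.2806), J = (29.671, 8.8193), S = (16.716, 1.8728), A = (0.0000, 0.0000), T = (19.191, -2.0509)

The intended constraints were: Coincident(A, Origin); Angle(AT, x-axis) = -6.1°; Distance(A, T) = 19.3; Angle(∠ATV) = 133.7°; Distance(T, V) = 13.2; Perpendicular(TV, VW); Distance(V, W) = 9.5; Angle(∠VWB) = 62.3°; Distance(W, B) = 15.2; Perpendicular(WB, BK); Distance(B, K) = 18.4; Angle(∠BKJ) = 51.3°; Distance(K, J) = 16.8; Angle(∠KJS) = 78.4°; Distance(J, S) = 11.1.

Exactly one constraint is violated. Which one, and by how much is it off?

Distance(J, S) = 11.1 — off by 3.60.

A = (0.00, 0.00) ✓; AT at -6.100° ✓; |AT| = 19.30 ✓; ∠ATV = 133.7° ✓; |TV| = 13.20 ✓; ∠(TV, VW) = 90.00° ✓; |VW| = 9.500 ✓; ∠VWB = 62.30° ✓; |WB| = 15.20 ✓; ∠(WB, BK) = 90.00° ✓; |BK| = 18.40 ✓; ∠BKJ = 51.30° ✓; |KJ| = 16.80 ✓; ∠KJS = 78.40° ✓; |JS| = 14.70 ✗.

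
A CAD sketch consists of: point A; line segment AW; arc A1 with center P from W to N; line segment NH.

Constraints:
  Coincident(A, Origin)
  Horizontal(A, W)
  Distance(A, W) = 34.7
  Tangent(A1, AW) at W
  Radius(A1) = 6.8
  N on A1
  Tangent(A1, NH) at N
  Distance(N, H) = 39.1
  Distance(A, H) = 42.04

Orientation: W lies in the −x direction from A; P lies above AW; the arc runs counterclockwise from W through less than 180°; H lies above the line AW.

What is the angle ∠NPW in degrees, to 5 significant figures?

66.632°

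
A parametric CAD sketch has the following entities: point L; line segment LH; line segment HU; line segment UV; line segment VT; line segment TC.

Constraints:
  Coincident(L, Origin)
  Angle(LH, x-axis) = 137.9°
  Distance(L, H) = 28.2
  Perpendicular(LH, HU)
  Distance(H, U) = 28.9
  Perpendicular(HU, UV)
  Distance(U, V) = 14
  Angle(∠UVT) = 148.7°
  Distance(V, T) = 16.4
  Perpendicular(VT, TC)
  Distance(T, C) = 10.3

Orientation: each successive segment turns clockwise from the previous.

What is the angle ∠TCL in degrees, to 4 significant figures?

123.1°

L is at the origin; LH runs at 137.9° with length 28.2, so H = (-20.92, 18.91). The perpendicularity gives HU at right angles to LH, so HU runs at 47.90°; with |HU| = 28.9, U = (-1.548, 40.35). The perpendicularity gives UV at right angles to HU, so UV runs at -42.10°; with |UV| = 14.0, V = (8.839, 30.96). ∠UVT = 148.7° gives VT at -73.40° from the x-axis; with |VT| = 16.4, T = (13.52, 15.25). VT ⟂ TC, so TC runs at -163.4°; with |TC| = 10.3, C = (3.654, 12.30). Then cos ∠TCL = CT·CL / (|CT||CL|), giving 123.1°.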